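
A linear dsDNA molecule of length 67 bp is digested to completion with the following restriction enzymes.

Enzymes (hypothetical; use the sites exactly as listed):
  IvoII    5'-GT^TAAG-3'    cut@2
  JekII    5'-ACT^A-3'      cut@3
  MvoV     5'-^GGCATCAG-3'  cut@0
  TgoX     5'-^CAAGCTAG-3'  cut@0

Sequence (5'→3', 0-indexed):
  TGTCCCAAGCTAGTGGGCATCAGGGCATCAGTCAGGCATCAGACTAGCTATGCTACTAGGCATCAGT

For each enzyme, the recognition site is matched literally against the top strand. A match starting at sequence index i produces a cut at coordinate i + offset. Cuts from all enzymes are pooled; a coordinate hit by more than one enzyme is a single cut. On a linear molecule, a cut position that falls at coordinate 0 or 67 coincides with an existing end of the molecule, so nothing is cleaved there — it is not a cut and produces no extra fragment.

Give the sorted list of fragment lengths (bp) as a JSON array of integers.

Per-enzyme occurrences:
  IvoII (GTTAAG, off=2): no sites
  JekII ACTA/3: at [42, 54] ⇒ [45, 57]
  MvoV GGCATCAG/0: at [15, 23, 34, 58] ⇒ [15, 23, 34, 58]
  TgoX CAAGCTAG/0: at [5] ⇒ [5]

Pooled cuts: [5, 15, 23, 34, 45, 57, 58]

Fragments:
  [0,5): 5 bp
  [5,15): 10 bp
  [15,23): 8 bp
  [23,34): 11 bp
  [34,45): 11 bp
  [45,57): 12 bp
  [57,58): 1 bp
  [58,67): 9 bp

[1,5,8,9,10,11,11,12]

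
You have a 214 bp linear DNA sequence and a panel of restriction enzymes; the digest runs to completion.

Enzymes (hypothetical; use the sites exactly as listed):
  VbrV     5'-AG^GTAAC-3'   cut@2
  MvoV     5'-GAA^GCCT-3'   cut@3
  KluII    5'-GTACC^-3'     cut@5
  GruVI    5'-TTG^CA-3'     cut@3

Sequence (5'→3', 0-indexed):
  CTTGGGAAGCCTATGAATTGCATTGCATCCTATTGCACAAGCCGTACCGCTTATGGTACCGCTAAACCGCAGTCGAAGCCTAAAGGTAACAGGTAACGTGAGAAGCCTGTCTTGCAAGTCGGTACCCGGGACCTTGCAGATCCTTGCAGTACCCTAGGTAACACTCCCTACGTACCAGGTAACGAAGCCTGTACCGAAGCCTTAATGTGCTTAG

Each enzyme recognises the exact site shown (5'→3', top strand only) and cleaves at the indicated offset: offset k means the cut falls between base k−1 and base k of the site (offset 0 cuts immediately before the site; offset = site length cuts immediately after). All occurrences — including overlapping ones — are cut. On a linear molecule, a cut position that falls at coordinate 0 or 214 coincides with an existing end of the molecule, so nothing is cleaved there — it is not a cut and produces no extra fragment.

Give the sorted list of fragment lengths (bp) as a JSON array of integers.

Scan for sites:
  VbrV (AGGTAAC, off=2): starts [83, 90, 155, 176] → cuts [85, 92, 157, 178]
  MvoV (GAAGCCT, off=3): starts [5, 74, 101, 183, 195] → cuts [8, 77, 104, 186, 198]
  KluII (GTACC, off=5): starts [43, 55, 121, 148, 171, 190] → cuts [48, 60, 126, 153, 176, 195]
  GruVI (TTGCA, off=3): starts [17, 22, 32, 111, 133, 143] → cuts [20, 25, 35, 114, 136, 146]

All cut coordinates (distinct, sorted): [8, 20, 25, 35, 48, 60, 77, 85, 92, 104, 114, 126, 136, 146, 153, 157, 176, 178, 186, 195, 198]

Fragments:
  [0,8): 8 bp
  [8,20): 12 bp
  [20,25): 5 bp
  [25,35): 10 bp
  [35,48): 13 bp
  [48,60): 12 bp
  [60,77): 17 bp
  [77,85): 8 bp
  [85,92): 7 bp
  [92,104): 12 bp
  [104,114): 10 bp
  [114,126): 12 bp
  [126,136): 10 bp
  [136,146): 10 bp
  [146,153): 7 bp
  [153,157): 4 bp
  [157,176): 19 bp
  [176,178): 2 bp
  [178,186): 8 bp
  [186,195): 9 bp
  [195,198): 3 bp
  [198,214): 16 bp

[2,3,4,5,7,7,8,8,8,9,10,10,10,10,12,12,12,12,13,16,17,19]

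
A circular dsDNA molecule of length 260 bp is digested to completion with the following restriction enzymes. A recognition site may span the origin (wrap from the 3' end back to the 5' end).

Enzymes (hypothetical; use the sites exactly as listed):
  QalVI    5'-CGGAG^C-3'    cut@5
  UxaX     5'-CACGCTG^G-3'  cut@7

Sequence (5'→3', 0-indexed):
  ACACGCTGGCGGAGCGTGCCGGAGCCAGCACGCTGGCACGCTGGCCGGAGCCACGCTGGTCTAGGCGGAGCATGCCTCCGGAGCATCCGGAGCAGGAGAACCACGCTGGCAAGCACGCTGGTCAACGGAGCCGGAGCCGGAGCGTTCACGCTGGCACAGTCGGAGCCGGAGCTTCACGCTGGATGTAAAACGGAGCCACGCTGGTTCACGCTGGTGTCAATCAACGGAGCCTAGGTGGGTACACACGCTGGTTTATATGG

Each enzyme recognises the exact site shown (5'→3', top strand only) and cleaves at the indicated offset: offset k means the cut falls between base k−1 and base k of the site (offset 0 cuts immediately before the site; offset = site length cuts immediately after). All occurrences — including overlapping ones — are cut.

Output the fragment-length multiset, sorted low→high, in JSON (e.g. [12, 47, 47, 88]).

[6,6,6,6,7,8,8,8,9,10,10,10,10,11,11,12,12,12,13,14,16,16,18,21]

Per-enzyme occurrences:
  QalVI (CGGAGC, off=5): starts [9, 19, 45, 65, 78, 87, 125, 131, 137, 160, 166, 190, 224] → cuts [14, 24, 50, 70, 83, 92, 130, 136, 142, 165, 171, 195, 229]
  UxaX (CACGCTGG, off=7): starts [1, 28, 36, 51, 101, 113, 146, 174, 196, 206, 243] → cuts [8, 35, 43, 58, 108, 120, 153, 181, 203, 213, 250]

Pooled cuts: [8, 14, 24, 35, 43, 50, 58, 70, 83, 92, 108, 120, 130, 136, 142, 153, 165, 171, 181, 195, 203, 213, 229, 250]

Fragments:
  8→14: 6 bp
  14→24: 10 bp
  24→35: 11 bp
  35→43: 8 bp
  43→50: 7 bp
  50→58: 8 bp
  58→70: 12 bp
  70→83: 13 bp
  83→92: 9 bp
  92→108: 16 bp
  108→120: 12 bp
  120→130: 10 bp
  130→136: 6 bp
  136→142: 6 bp
  142→153: 11 bp
  153→165: 12 bp
  165→171: 6 bp
  171→181: 10 bp
  181→195: 14 bp
  195→203: 8 bp
  203→213: 10 bp
  213→229: 16 bp
  229→250: 21 bp
  250→8 (wrap): 260-250+8 = 18 bp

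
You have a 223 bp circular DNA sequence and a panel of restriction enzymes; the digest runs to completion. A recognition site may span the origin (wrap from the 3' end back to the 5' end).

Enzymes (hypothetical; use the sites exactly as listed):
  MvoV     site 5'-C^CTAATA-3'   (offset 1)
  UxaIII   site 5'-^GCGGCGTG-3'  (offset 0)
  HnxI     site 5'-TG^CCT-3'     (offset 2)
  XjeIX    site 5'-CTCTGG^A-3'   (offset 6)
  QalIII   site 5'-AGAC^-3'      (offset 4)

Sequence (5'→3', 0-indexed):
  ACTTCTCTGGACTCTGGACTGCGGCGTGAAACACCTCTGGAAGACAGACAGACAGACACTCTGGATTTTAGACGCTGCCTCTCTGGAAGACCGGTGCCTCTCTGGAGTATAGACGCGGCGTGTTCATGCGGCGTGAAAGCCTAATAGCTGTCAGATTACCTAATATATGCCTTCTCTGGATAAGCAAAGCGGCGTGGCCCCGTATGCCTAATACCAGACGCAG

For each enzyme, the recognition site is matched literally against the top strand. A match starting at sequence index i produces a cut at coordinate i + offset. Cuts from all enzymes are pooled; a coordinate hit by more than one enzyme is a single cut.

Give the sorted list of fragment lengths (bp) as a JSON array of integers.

[1,3,4,4,4,4,5,5,5,6,7,7,8,9,9,9,9,9,10,10,12,13,13,18,19,20]

Site scan:
  MvoV CCTAATA/1: at [139, 158, 206] ⇒ [140, 159, 207]
  UxaIII GCGGCGTG/0: at [20, 114, 127, 188] ⇒ [20, 114, 127, 188]
  HnxI TGCCT/2: at [75, 94, 167, 204] ⇒ [77, 96, 169, 206]
  XjeIX CTCTGGA/6: at [4, 11, 34, 58, 80, 99, 173] ⇒ [10, 17, 40, 64, 86, 105, 179]
  QalIII AGAC/4: at [41, 45, 49, 53, 69, 87, 110, 215, 221] ⇒ [2, 45, 49, 53, 57, 73, 91, 114, 219]

Pooled cuts: [2, 10, 17, 20, 40, 45, 49, 53, 57, 64, 73, 77, 86, 91, 96, 105, 114, 127, 140, 159, 169, 179, 188, 206, 207, 219]

Fragments:
  2→10: 8 bp
  10→17: 7 bp
  17→20: 3 bp
  20→40: 20 bp
  40→45: 5 bp
  45→49: 4 bp
  49→53: 4 bp
  53→57: 4 bp
  57→64: 7 bp
  64→73: 9 bp
  73→77: 4 bp
  77→86: 9 bp
  86→91: 5 bp
  91→96: 5 bp
  96→105: 9 bp
  105→114: 9 bp
  114→127: 13 bp
  127→140: 13 bp
  140→159: 19 bp
  159→169: 10 bp
  169→179: 10 bp
  179→188: 9 bp
  188→206: 18 bp
  206→207: 1 bp
  207→219: 12 bp
  219→2 (wrap): 223-219+2 = 6 bp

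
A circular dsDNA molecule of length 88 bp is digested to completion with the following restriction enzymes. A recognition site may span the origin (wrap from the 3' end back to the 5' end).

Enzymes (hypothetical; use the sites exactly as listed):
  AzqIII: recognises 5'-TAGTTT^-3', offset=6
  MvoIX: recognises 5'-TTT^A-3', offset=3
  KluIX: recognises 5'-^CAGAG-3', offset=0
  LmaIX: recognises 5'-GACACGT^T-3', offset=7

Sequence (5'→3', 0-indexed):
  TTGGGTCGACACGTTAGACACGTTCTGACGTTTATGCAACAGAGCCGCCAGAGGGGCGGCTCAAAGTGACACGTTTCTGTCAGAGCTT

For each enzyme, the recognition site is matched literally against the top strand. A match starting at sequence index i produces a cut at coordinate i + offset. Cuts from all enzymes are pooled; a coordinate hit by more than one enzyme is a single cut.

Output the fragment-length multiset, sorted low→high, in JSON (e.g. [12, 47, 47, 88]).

Site scan:
  AzqIII (TAGTTT, off=6): no sites
  MvoIX TTTA/3: at [30] ⇒ [33]
  KluIX CAGAG/0: at [39, 48, 80] ⇒ [39, 48, 80]
  LmaIX GACACGTT/7: at [7, 16, 67] ⇒ [14, 23, 74]

All cut coordinates (distinct, sorted): [14, 23, 33, 39, 48, 74, 80]

Fragments:
  14→23: 9 bp
  23→33: 10 bp
  33→39: 6 bp
  39→48: 9 bp
  48→74: 26 bp
  74→80: 6 bp
  80→14 (wrap): 88-80+14 = 22 bp

[6,6,9,9,10,22,26]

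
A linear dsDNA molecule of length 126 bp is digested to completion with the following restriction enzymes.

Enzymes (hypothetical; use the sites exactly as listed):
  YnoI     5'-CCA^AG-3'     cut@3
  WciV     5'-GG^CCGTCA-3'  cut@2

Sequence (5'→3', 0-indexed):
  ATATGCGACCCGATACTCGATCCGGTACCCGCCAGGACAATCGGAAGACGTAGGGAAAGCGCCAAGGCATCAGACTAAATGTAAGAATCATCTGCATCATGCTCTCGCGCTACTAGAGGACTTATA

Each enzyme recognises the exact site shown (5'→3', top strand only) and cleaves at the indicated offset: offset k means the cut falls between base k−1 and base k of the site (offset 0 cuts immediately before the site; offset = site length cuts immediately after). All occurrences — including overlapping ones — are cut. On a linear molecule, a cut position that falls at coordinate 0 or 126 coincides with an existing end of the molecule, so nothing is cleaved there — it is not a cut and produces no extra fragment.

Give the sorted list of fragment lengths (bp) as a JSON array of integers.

[62,64]

Per-enzyme occurrences:
  YnoI (CCAAG, off=3): starts [61] → cuts [64]
  WciV (GGCCGTCA, off=2): no sites

Pooled cuts: [64]

Fragment lengths:
  [0,64): 64 bp
  [64,126): 62 bp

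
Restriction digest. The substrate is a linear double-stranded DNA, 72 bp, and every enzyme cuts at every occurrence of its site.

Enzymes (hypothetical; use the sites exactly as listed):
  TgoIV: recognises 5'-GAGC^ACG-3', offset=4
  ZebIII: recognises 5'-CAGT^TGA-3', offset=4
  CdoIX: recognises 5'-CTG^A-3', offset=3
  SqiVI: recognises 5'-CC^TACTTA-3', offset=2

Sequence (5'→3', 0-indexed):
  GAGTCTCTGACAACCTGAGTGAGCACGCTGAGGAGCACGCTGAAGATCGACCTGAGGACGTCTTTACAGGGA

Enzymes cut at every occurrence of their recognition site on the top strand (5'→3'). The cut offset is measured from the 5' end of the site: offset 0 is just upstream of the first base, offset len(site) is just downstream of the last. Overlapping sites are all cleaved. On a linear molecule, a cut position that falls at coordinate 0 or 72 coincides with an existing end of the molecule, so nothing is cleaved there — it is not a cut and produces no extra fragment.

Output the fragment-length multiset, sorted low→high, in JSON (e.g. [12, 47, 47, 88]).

Site scan:
  TgoIV GAGCACG/4: at [20, 32] ⇒ [24, 36]
  ZebIII (CAGTTGA, off=4): no sites
  CdoIX CTGA/3: at [6, 14, 27, 39, 51] ⇒ [9, 17, 30, 42, 54]
  SqiVI (CCTACTTA, off=2): no sites

Pooled cuts: [9, 17, 24, 30, 36, 42, 54]

Fragments:
  [0,9): 9 bp
  [9,17): 8 bp
  [17,24): 7 bp
  [24,30): 6 bp
  [30,36): 6 bp
  [36,42): 6 bp
  [42,54): 12 bp
  [54,72): 18 bp

[6,6,6,7,8,9,12,18]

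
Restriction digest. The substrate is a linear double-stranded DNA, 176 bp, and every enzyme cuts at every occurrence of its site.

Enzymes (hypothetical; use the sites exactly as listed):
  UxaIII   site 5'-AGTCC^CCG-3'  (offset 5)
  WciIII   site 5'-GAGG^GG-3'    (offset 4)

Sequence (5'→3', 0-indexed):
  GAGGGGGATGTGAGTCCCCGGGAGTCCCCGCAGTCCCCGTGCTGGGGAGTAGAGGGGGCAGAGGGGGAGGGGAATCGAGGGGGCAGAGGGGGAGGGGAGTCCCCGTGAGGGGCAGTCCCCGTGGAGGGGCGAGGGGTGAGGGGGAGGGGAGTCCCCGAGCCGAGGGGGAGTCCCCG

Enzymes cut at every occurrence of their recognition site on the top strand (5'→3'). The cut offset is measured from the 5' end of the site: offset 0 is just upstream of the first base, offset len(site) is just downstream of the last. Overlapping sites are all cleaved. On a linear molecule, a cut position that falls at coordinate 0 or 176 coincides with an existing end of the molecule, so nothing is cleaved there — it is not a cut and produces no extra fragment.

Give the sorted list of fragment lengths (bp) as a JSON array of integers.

Scan for sites:
  UxaIII AGTCCCCG/5: at [12, 22, 31, 97, 113, 149, 168] ⇒ [17, 27, 36, 102, 118, 154, 173]
  WciIII GAGGGG/4: at [0, 51, 60, 66, 76, 85, 91, 106, 123, 130, 137, 143, 161] ⇒ [4, 55, 64, 70, 80, 89, 95, 110, 127, 134, 141, 147, 165]

Pooled cuts: [4, 17, 27, 36, 55, 64, 70, 80, 89, 95, 102, 110, 118, 127, 134, 141, 147, 154, 165, 173]

Fragment lengths:
  [0,4): 4 bp
  [4,17): 13 bp
  [17,27): 10 bp
  [27,36): 9 bp
  [36,55): 19 bp
  [55,64): 9 bp
  [64,70): 6 bp
  [70,80): 10 bp
  [80,89): 9 bp
  [89,95): 6 bp
  [95,102): 7 bp
  [102,110): 8 bp
  [110,118): 8 bp
  [118,127): 9 bp
  [127,134): 7 bp
  [134,141): 7 bp
  [141,147): 6 bp
  [147,154): 7 bp
  [154,165): 11 bp
  [165,173): 8 bp
  [173,176): 3 bp

[3,4,6,6,6,7,7,7,7,8,8,8,9,9,9,9,10,10,11,13,19]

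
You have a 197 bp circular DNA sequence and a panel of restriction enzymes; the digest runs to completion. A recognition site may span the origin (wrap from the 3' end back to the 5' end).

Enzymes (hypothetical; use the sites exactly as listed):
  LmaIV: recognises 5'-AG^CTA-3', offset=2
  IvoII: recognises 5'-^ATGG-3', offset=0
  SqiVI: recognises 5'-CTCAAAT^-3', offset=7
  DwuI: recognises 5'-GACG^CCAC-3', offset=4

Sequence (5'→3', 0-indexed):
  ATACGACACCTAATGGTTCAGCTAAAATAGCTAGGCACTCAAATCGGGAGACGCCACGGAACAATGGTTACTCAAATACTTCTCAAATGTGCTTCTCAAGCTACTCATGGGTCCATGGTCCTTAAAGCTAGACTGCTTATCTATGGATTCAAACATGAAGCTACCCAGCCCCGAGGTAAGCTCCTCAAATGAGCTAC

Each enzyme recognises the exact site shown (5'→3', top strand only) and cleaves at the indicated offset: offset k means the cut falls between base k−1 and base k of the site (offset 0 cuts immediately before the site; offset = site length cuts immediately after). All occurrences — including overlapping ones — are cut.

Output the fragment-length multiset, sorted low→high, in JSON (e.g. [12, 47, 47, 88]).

[3,6,8,9,9,9,10,11,12,13,14,14,15,16,18,30]

Per-enzyme occurrences:
  LmaIV AGCTA/2: at [19, 28, 98, 125, 158, 191] ⇒ [21, 30, 100, 127, 160, 193]
  IvoII ATGG/0: at [12, 63, 106, 114, 142] ⇒ [12, 63, 106, 114, 142]
  SqiVI CTCAAAT/7: at [37, 70, 81, 183] ⇒ [44, 77, 88, 190]
  DwuI GACGCCAC/4: at [49] ⇒ [53]

Pooled cuts: [12, 21, 30, 44, 53, 63, 77, 88, 100, 106, 114, 127, 142, 160, 190, 193]

Fragment lengths:
  12→21: 9 bp
  21→30: 9 bp
  30→44: 14 bp
  44→53: 9 bp
  53→63: 10 bp
  63→77: 14 bp
  77→88: 11 bp
  88→100: 12 bp
  100→106: 6 bp
  106→114: 8 bp
  114→127: 13 bp
  127→142: 15 bp
  142→160: 18 bp
  160→190: 30 bp
  190→193: 3 bp
  193→12 (wrap): 197-193+12 = 16 bp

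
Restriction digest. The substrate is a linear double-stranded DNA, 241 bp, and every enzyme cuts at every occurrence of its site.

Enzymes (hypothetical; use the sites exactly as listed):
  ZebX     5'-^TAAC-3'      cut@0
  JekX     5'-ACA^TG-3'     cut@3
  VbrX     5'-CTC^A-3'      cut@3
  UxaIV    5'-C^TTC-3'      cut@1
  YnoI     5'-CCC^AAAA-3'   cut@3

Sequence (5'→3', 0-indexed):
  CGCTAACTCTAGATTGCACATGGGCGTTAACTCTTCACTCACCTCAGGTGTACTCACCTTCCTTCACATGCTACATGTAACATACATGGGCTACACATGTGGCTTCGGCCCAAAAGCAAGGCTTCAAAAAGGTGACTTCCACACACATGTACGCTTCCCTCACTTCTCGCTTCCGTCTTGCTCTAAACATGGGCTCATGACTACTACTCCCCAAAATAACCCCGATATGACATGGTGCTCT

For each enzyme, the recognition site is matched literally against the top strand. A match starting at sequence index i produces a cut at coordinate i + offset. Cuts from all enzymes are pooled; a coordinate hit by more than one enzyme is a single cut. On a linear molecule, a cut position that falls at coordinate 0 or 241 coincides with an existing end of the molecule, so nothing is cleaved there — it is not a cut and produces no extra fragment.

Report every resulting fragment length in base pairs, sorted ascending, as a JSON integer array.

Scan for sites:
  ZebX (TAAC, off=0): starts [3, 27, 77, 216] → cuts [3, 27, 77, 216]
  JekX (ACATG, off=3): starts [17, 65, 72, 83, 94, 144, 186, 229] → cuts [20, 68, 75, 86, 97, 147, 189, 232]
  VbrX (CTCA, off=3): starts [37, 42, 52, 158, 193] → cuts [40, 45, 55, 161, 196]
  UxaIV (CTTC, off=1): starts [32, 57, 61, 102, 121, 135, 153, 162, 169] → cuts [33, 58, 62, 103, 122, 136, 154, 163, 170]
  YnoI (CCCAAAA, off=3): starts [108, 209] → cuts [111, 212]

Pooled cuts: [3, 20, 27, 33, 40, 45, 55, 58, 62, 68, 75, 77, 86, 97, 103, 111, 122, 136, 147, 154, 161, 163, 170, 189, 196, 212, 216, 232]

Fragment lengths:
  [0,3): 3 bp
  [3,20): 17 bp
  [20,27): 7 bp
  [27,33): 6 bp
  [33,40): 7 bp
  [40,45): 5 bp
  [45,55): 10 bp
  [55,58): 3 bp
  [58,62): 4 bp
  [62,68): 6 bp
  [68,75): 7 bp
  [75,77): 2 bp
  [77,86): 9 bp
  [86,97): 11 bp
  [97,103): 6 bp
  [103,111): 8 bp
  [111,122): 11 bp
  [122,136): 14 bp
  [136,147): 11 bp
  [147,154): 7 bp
  [154,161): 7 bp
  [161,163): 2 bp
  [163,170): 7 bp
  [170,189): 19 bp
  [189,196): 7 bp
  [196,212): 16 bp
  [212,216): 4 bp
  [216,232): 16 bp
  [232,241): 9 bp

[2,2,3,3,4,4,5,6,6,6,7,7,7,7,7,7,7,8,9,9,10,11,11,11,14,16,16,17,19]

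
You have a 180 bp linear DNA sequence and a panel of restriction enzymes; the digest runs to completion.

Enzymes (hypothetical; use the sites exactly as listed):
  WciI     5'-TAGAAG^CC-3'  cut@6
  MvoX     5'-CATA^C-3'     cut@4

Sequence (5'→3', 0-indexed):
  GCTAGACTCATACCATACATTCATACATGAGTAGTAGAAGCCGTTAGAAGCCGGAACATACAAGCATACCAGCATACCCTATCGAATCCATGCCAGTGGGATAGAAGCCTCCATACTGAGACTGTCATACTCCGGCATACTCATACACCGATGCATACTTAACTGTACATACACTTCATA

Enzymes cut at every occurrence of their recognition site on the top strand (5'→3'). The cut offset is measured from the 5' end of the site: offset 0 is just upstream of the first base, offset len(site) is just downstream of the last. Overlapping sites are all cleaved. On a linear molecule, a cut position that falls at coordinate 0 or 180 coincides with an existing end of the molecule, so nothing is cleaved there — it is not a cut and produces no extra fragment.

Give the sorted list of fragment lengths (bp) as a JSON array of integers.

[5,6,8,8,8,8,9,10,10,10,12,12,14,14,15,31]

Site scan:
  WciI TAGAAGCC/6: at [34, 44, 101] ⇒ [40, 50, 107]
  MvoX CATAC/4: at [8, 13, 21, 56, 64, 72, 111, 125, 135, 141, 153, 167] ⇒ [12, 17, 25, 60, 68, 76, 115, 129, 139, 145, 157, 171]

Pooled cuts: [12, 17, 25, 40, 50, 60, 68, 76, 107, 115, 129, 139, 145, 157, 171]

Fragment lengths:
  [0,12): 12 bp
  [12,17): 5 bp
  [17,25): 8 bp
  [25,40): 15 bp
  [40,50): 10 bp
  [50,60): 10 bp
  [60,68): 8 bp
  [68,76): 8 bp
  [76,107): 31 bp
  [107,115): 8 bp
  [115,129): 14 bp
  [129,139): 10 bp
  [139,145): 6 bp
  [145,157): 12 bp
  [157,171): 14 bp
  [171,180): 9 bp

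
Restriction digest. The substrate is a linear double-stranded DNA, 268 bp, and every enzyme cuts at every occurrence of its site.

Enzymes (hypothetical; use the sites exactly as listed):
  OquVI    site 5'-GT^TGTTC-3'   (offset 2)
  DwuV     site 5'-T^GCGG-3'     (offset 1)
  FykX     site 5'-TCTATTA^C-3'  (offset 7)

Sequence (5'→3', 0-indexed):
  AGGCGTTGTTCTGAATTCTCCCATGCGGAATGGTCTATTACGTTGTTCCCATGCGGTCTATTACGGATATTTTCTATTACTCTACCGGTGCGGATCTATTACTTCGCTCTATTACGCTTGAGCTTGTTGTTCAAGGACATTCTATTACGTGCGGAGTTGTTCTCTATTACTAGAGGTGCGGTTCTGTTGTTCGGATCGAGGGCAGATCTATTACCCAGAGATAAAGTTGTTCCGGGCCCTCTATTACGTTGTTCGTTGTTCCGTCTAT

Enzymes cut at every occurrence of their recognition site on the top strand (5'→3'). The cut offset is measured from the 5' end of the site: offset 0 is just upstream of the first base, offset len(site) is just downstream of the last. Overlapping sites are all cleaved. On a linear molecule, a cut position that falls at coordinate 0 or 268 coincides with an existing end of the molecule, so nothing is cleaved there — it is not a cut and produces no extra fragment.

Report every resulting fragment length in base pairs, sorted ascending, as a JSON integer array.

[3,3,3,6,7,7,8,9,10,10,11,12,12,12,13,13,14,16,16,18,19,20,26]

Per-enzyme occurrences:
  OquVI (GTTGTTC, off=2): starts [4, 41, 125, 155, 185, 225, 247, 254] → cuts [6, 43, 127, 157, 187, 227, 249, 256]
  DwuV (TGCGG, off=1): starts [23, 51, 88, 149, 176] → cuts [24, 52, 89, 150, 177]
  FykX (TCTATTAC, off=7): starts [33, 56, 72, 94, 107, 140, 162, 206, 239] → cuts [40, 63, 79, 101, 114, 147, 169, 213, 246]

Pooled cuts: [6, 24, 40, 43, 52, 63, 79, 89, 101, 114, 127, 147, 150, 157, 169, 177, 187, 213, 227, 246, 249, 256]

Fragments:
  [0,6): 6 bp
  [6,24): 18 bp
  [24,40): 16 bp
  [40,43): 3 bp
  [43,52): 9 bp
  [52,63): 11 bp
  [63,79): 16 bp
  [79,89): 10 bp
  [89,101): 12 bp
  [101,114): 13 bp
  [114,127): 13 bp
  [127,147): 20 bp
  [147,150): 3 bp
  [150,157): 7 bp
  [157,169): 12 bp
  [169,177): 8 bp
  [177,187): 10 bp
  [187,213): 26 bp
  [213,227): 14 bp
  [227,246): 19 bp
  [246,249): 3 bp
  [249,256): 7 bp
  [256,268): 12 bp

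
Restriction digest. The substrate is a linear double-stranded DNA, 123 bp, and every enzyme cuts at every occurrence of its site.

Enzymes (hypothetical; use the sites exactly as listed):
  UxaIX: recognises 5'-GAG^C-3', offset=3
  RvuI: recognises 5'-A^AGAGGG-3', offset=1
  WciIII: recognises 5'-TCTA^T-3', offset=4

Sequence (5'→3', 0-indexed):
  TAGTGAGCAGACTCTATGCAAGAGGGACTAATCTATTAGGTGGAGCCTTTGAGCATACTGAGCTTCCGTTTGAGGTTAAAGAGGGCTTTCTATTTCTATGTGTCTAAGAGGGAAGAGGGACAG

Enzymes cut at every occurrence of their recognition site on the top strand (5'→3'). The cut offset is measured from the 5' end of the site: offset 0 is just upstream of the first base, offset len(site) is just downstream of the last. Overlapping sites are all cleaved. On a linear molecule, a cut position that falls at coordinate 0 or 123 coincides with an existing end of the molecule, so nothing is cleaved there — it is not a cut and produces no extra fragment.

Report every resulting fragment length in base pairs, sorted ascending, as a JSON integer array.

Scan for sites:
  UxaIX (GAGC, off=3): starts [4, 42, 50, 59] → cuts [7, 45, 53, 62]
  RvuI (AAGAGGG, off=1): starts [19, 78, 105, 112] → cuts [20, 79, 106, 113]
  WciIII (TCTAT, off=4): starts [12, 31, 88, 94] → cuts [16, 35, 92, 98]

All cut coordinates (distinct, sorted): [7, 16, 20, 35, 45, 53, 62, 79, 92, 98, 106, 113]

Fragments:
  [0,7): 7 bp
  [7,16): 9 bp
  [16,20): 4 bp
  [20,35): 15 bp
  [35,45): 10 bp
  [45,53): 8 bp
  [53,62): 9 bp
  [62,79): 17 bp
  [79,92): 13 bp
  [92,98): 6 bp
  [98,106): 8 bp
  [106,113): 7 bp
  [113,123): 10 bp

[4,6,7,7,8,8,9,9,10,10,13,15,17]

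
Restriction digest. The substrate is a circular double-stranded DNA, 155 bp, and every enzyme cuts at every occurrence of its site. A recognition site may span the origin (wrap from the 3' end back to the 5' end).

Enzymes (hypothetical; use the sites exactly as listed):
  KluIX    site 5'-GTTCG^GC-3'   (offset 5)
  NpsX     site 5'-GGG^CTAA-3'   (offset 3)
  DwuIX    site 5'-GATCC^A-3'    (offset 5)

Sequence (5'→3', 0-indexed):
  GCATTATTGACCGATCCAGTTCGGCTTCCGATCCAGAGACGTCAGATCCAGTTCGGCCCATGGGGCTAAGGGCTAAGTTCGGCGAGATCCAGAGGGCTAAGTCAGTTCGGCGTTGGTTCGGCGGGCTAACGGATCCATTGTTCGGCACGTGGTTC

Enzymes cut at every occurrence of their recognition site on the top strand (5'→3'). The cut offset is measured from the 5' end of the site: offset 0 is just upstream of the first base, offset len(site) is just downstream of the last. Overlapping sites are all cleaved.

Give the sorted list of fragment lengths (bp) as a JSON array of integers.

Scan for sites:
  KluIX (GTTCGGC, off=5): starts [18, 50, 76, 104, 115, 139] → cuts [23, 55, 81, 109, 120, 144]
  NpsX (GGGCTAA, off=3): starts [62, 69, 93, 122] → cuts [65, 72, 96, 125]
  DwuIX (GATCCA, off=5): starts [12, 29, 44, 85, 131] → cuts [17, 34, 49, 90, 136]

All cut coordinates (distinct, sorted): [17, 23, 34, 49, 55, 65, 72, 81, 90, 96, 109, 120, 125, 136, 144]

Fragment lengths:
  17→23: 6 bp
  23→34: 11 bp
  34→49: 15 bp
  49→55: 6 bp
  55→65: 10 bp
  65→72: 7 bp
  72→81: 9 bp
  81→90: 9 bp
  90→96: 6 bp
  96→109: 13 bp
  109→120: 11 bp
  120→125: 5 bp
  125→136: 11 bp
  136→144: 8 bp
  144→17 (wrap): 155-144+17 = 28 bp

[5,6,6,6,7,8,9,9,10,11,11,11,13,15,28]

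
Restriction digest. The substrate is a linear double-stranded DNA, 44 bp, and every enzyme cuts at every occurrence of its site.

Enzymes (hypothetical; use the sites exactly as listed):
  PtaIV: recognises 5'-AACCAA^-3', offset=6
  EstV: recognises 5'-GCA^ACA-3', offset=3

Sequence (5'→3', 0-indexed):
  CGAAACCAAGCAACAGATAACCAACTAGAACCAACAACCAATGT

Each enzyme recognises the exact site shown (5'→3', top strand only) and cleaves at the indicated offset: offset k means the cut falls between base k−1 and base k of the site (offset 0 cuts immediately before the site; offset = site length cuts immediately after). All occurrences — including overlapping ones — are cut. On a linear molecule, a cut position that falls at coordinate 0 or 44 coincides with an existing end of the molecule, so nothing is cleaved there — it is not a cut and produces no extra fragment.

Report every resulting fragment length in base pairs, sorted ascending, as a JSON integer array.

Per-enzyme occurrences:
  PtaIV (AACCAA, off=6): starts [3, 18, 28, 35] → cuts [9, 24, 34, 41]
  EstV (GCAACA, off=3): starts [9] → cuts [12]

Pooled cuts: [9, 12, 24, 34, 41]

Fragments:
  [0,9): 9 bp
  [9,12): 3 bp
  [12,24): 12 bp
  [24,34): 10 bp
  [34,41): 7 bp
  [41,44): 3 bp

[3,3,7,9,10,12]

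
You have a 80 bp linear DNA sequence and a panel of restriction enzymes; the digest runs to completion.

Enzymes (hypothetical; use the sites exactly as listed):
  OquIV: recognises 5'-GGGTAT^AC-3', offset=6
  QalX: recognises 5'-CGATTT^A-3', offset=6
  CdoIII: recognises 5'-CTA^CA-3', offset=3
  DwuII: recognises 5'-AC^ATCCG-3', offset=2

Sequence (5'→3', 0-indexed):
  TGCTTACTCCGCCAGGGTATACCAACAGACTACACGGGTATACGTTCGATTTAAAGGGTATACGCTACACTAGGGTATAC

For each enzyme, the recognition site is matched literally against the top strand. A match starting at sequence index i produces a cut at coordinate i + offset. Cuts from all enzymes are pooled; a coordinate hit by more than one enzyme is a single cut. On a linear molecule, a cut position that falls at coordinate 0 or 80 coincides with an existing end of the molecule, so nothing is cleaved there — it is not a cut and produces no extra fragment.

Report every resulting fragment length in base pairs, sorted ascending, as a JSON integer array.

[2,6,9,9,11,11,12,20]

Scan for sites:
  OquIV GGGTATAC/6: at [14, 35, 55, 72] ⇒ [20, 41, 61, 78]
  QalX CGATTTA/6: at [46] ⇒ [52]
  CdoIII CTACA/3: at [29, 64] ⇒ [32, 67]
  DwuII (ACATCCG, off=2): no sites

All cut coordinates (distinct, sorted): [20, 32, 41, 52, 61, 67, 78]

Fragments:
  [0,20): 20 bp
  [20,32): 12 bp
  [32,41): 9 bp
  [41,52): 11 bp
  [52,61): 9 bp
  [61,67): 6 bp
  [67,78): 11 bp
  [78,80): 2 bp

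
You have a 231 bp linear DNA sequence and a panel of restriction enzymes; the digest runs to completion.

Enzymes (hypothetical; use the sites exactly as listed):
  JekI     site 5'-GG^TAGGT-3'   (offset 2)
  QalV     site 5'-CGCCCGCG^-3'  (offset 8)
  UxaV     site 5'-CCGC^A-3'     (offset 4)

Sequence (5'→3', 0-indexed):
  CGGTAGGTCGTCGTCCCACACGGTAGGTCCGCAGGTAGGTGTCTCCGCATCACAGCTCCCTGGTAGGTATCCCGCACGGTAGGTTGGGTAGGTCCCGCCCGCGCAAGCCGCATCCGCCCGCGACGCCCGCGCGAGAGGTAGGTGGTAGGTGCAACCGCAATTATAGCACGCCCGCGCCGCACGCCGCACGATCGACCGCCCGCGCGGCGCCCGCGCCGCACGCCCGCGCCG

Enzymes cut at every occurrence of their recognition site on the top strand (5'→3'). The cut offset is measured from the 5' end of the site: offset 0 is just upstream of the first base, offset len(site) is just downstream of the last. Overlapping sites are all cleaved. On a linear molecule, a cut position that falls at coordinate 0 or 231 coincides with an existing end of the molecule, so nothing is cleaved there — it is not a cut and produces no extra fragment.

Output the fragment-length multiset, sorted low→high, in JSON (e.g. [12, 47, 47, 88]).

Per-enzyme occurrences:
  JekI (GGTAGGT, off=2): starts [1, 21, 33, 61, 77, 86, 136, 143] → cuts [3, 23, 35, 63, 79, 88, 138, 145]
  QalV (CGCCCGCG, off=8): starts [95, 114, 123, 168, 196, 207, 220] → cuts [103, 122, 131, 176, 204, 215, 228]
  UxaV (CCGCA, off=4): starts [28, 44, 71, 107, 154, 176, 183, 215] → cuts [32, 48, 75, 111, 158, 180, 187, 219]

All cut coordinates (distinct, sorted): [3, 23, 32, 35, 48, 63, 75, 79, 88, 103, 111, 122, 131, 138, 145, 158, 176, 180, 187, 204, 215, 219, 228]

Fragment lengths:
  [0,3): 3 bp
  [3,23): 20 bp
  [23,32): 9 bp
  [32,35): 3 bp
  [35,48): 13 bp
  [48,63): 15 bp
  [63,75): 12 bp
  [75,79): 4 bp
  [79,88): 9 bp
  [88,103): 15 bp
  [103,111): 8 bp
  [111,122): 11 bp
  [122,131): 9 bp
  [131,138): 7 bp
  [138,145): 7 bp
  [145,158): 13 bp
  [158,176): 18 bp
  [176,180): 4 bp
  [180,187): 7 bp
  [187,204): 17 bp
  [204,215): 11 bp
  [215,219): 4 bp
  [219,228): 9 bp
  [228,231): 3 bp

[3,3,3,4,4,4,7,7,7,8,9,9,9,9,11,11,12,13,13,15,15,17,18,20]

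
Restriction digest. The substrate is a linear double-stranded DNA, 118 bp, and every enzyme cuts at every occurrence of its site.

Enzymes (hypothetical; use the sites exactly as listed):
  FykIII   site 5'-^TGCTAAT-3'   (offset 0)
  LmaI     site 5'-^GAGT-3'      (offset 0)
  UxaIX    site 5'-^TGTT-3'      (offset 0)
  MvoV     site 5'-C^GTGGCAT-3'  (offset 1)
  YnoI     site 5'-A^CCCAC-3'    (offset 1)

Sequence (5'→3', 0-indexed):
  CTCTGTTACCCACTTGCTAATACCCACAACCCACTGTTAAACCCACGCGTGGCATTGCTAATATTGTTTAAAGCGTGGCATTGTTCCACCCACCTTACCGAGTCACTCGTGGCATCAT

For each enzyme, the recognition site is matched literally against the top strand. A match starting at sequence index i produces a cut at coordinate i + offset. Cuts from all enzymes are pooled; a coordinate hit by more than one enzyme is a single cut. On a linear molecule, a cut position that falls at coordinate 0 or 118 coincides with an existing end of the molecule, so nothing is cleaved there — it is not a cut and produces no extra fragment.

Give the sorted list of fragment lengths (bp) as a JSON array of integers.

Scan for sites:
  FykIII TGCTAAT/0: at [14, 55] ⇒ [14, 55]
  LmaI GAGT/0: at [99] ⇒ [99]
  UxaIX TGTT/0: at [3, 34, 64, 81] ⇒ [3, 34, 64, 81]
  MvoV CGTGGCAT/1: at [47, 73, 107] ⇒ [48, 74, 108]
  YnoI ACCCAC/1: at [7, 21, 28, 40, 87] ⇒ [8, 22, 29, 41, 88]

All cut coordinates (distinct, sorted): [3, 8, 14, 22, 29, 34, 41, 48, 55, 64, 74, 81, 88, 99, 108]

Fragment lengths:
  [0,3): 3 bp
  [3,8): 5 bp
  [8,14): 6 bp
  [14,22): 8 bp
  [22,29): 7 bp
  [29,34): 5 bp
  [34,41): 7 bp
  [41,48): 7 bp
  [48,55): 7 bp
  [55,64): 9 bp
  [64,74): 10 bp
  [74,81): 7 bp
  [81,88): 7 bp
  [88,99): 11 bp
  [99,108): 9 bp
  [108,118): 10 bp

[3,5,5,6,7,7,7,7,7,7,8,9,9,10,10,11]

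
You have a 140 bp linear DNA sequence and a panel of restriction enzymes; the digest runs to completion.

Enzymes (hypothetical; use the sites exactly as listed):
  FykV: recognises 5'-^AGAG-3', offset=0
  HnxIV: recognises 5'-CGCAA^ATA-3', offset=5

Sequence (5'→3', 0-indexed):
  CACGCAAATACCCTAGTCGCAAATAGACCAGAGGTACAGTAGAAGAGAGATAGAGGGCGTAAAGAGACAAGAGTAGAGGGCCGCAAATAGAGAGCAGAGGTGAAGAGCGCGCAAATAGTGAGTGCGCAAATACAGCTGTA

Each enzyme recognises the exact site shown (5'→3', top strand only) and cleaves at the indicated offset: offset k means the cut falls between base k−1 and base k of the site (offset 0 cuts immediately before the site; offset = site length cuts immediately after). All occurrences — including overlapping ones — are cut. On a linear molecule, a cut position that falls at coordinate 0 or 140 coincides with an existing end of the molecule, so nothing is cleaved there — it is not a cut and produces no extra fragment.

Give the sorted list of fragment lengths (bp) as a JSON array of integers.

[2,2,2,5,5,6,7,7,7,8,11,11,11,12,14,15,15]

Per-enzyme occurrences:
  FykV (AGAG, off=0): starts [29, 43, 45, 51, 62, 69, 74, 88, 90, 95, 103] → cuts [29, 43, 45, 51, 62, 69, 74, 88, 90, 95, 103]
  HnxIV (CGCAAATA, off=5): starts [2, 17, 81, 109, 124] → cuts [7, 22, 86, 114, 129]

Pooled cuts: [7, 22, 29, 43, 45, 51, 62, 69, 74, 86, 88, 90, 95, 103, 114, 129]

Fragment lengths:
  [0,7): 7 bp
  [7,22): 15 bp
  [22,29): 7 bp
  [29,43): 14 bp
  [43,45): 2 bp
  [45,51): 6 bp
  [51,62): 11 bp
  [62,69): 7 bp
  [69,74): 5 bp
  [74,86): 12 bp
  [86,88): 2 bp
  [88,90): 2 bp
  [90,95): 5 bp
  [95,103): 8 bp
  [103,114): 11 bp
  [114,129): 15 bp
  [129,140): 11 bp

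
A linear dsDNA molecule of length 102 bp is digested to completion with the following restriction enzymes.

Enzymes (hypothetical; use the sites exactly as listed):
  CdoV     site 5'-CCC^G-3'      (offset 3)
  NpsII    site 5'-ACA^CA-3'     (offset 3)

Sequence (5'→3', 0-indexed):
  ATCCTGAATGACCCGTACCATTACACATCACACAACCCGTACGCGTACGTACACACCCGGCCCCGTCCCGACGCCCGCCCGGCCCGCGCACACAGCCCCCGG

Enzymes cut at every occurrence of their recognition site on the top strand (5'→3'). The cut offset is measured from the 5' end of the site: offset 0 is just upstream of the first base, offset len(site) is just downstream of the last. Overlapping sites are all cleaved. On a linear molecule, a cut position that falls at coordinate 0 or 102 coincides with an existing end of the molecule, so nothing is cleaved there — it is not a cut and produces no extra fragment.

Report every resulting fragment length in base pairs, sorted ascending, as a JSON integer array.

[2,4,5,5,5,6,6,7,7,7,8,11,14,15]

Scan for sites:
  CdoV (CCCG, off=3): starts [11, 35, 55, 61, 66, 73, 77, 82, 97] → cuts [14, 38, 58, 64, 69, 76, 80, 85, 100]
  NpsII (ACACA, off=3): starts [22, 29, 50, 89] → cuts [25, 32, 53, 92]

All cut coordinates (distinct, sorted): [14, 25, 32, 38, 53, 58, 64, 69, 76, 80, 85, 92, 100]

Fragment lengths:
  [0,14): 14 bp
  [14,25): 11 bp
  [25,32): 7 bp
  [32,38): 6 bp
  [38,53): 15 bp
  [53,58): 5 bp
  [58,64): 6 bp
  [64,69): 5 bp
  [69,76): 7 bp
  [76,80): 4 bp
  [80,85): 5 bp
  [85,92): 7 bp
  [92,100): 8 bp
  [100,102): 2 bp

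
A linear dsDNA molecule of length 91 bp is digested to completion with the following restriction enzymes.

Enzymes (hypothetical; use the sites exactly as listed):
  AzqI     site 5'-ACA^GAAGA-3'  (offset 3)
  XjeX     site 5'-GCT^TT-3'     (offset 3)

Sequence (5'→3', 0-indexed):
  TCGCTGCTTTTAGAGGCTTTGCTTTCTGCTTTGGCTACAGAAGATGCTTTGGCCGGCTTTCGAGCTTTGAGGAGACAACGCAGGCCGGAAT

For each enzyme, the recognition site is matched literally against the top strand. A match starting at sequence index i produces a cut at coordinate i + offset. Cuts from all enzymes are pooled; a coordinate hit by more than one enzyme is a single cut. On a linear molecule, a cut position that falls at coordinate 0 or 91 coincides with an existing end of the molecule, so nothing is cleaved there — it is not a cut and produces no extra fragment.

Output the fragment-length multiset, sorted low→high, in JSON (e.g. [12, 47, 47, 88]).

[5,7,8,8,9,9,10,10,25]

Site scan:
  AzqI (ACAGAAGA, off=3): starts [36] → cuts [39]
  XjeX (GCTTT, off=3): starts [5, 15, 20, 27, 45, 55, 63] → cuts [8, 18, 23, 30, 48, 58, 66]

Pooled cuts: [8, 18, 23, 30, 39, 48, 58, 66]

Fragment lengths:
  [0,8): 8 bp
  [8,18): 10 bp
  [18,23): 5 bp
  [23,30): 7 bp
  [30,39): 9 bp
  [39,48): 9 bp
  [48,58): 10 bp
  [58,66): 8 bp
  [66,91): 25 bp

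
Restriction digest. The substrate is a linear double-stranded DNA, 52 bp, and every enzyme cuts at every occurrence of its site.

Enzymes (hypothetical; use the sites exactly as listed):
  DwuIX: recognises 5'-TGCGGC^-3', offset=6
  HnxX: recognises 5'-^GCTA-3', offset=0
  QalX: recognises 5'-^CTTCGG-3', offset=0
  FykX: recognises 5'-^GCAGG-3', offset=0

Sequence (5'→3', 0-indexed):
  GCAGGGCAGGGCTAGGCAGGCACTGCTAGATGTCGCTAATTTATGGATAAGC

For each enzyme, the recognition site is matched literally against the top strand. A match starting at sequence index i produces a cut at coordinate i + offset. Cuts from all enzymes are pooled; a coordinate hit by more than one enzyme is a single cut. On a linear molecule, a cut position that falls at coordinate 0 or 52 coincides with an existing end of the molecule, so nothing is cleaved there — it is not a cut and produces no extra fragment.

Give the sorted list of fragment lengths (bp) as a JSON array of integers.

[5,5,5,9,10,18]

Site scan:
  DwuIX (TGCGGC, off=6): no sites
  HnxX GCTA/0: at [10, 24, 34] ⇒ [10, 24, 34]
  QalX (CTTCGG, off=0): no sites
  FykX GCAGG/0: at [0, 5, 15] ⇒ [5, 15] (position 0 is a terminus of the linear molecule — no cut)

Pooled cuts: [5, 10, 15, 24, 34]

Fragment lengths:
  [0,5): 5 bp
  [5,10): 5 bp
  [10,15): 5 bp
  [15,24): 9 bp
  [24,34): 10 bp
  [34,52): 18 bp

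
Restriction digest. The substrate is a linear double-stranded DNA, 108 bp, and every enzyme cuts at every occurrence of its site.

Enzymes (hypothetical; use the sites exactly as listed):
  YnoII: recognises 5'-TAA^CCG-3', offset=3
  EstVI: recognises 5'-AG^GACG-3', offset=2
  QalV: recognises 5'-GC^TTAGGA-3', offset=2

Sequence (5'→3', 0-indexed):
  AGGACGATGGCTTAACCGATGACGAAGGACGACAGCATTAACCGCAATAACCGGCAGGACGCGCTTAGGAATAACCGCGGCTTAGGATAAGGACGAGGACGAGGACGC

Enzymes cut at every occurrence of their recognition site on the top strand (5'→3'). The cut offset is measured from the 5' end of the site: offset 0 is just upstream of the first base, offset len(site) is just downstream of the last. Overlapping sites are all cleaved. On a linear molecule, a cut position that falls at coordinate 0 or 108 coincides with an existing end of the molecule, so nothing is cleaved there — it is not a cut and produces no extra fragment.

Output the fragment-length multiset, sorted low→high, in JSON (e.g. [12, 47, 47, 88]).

[2,5,6,6,7,7,7,9,10,10,12,13,14]

Scan for sites:
  YnoII TAACCG/3: at [12, 38, 47, 71] ⇒ [15, 41, 50, 74]
  EstVI AGGACG/2: at [0, 25, 55, 89, 95, 101] ⇒ [2, 27, 57, 91, 97, 103]
  QalV GCTTAGGA/2: at [62, 79] ⇒ [64, 81]

Pooled cuts: [2, 15, 27, 41, 50, 57, 64, 74, 81, 91, 97, 103]

Fragments:
  [0,2): 2 bp
  [2,15): 13 bp
  [15,27): 12 bp
  [27,41): 14 bp
  [41,50): 9 bp
  [50,57): 7 bp
  [57,64): 7 bp
  [64,74): 10 bp
  [74,81): 7 bp
  [81,91): 10 bp
  [91,97): 6 bp
  [97,103): 6 bp
  [103,108): 5 bp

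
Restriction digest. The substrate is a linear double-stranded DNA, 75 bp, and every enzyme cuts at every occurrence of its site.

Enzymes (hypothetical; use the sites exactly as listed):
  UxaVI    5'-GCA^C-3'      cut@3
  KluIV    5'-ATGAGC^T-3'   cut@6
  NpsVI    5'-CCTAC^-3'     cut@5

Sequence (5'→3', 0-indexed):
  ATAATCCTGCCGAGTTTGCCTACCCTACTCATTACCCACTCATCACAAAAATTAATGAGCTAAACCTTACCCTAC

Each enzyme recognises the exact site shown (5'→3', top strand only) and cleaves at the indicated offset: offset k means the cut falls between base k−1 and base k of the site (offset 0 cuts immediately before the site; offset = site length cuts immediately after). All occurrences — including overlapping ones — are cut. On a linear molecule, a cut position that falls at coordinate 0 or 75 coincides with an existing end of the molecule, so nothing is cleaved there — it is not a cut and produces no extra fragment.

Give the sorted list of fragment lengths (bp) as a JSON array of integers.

[5,15,23,32]

Site scan:
  UxaVI (GCAC, off=3): no sites
  KluIV (ATGAGCT, off=6): starts [54] → cuts [60]
  NpsVI (CCTAC, off=5): starts [18, 23, 70] → cuts [23, 28] (position 75 is a terminus of the linear molecule — no cut)

All cut coordinates (distinct, sorted): [23, 28, 60]

Fragments:
  [0,23): 23 bp
  [23,28): 5 bp
  [28,60): 32 bp
  [60,75): 15 bp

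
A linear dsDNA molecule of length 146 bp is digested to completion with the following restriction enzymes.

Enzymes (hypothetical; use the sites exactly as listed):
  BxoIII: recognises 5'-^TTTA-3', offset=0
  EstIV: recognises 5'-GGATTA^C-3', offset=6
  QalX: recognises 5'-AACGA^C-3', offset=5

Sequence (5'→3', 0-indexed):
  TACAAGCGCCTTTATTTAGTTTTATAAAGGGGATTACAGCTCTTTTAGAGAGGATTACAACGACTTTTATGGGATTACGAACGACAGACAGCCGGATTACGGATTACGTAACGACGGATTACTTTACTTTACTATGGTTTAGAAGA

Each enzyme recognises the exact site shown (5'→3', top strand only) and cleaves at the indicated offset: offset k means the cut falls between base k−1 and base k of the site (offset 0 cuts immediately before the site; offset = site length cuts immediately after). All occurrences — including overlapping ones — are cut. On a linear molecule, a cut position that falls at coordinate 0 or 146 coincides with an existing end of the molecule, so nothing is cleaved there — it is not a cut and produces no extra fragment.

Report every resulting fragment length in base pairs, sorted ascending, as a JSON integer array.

Scan for sites:
  BxoIII (TTTA, off=0): starts [10, 14, 20, 43, 65, 122, 127, 137] → cuts [10, 14, 20, 43, 65, 122, 127, 137]
  EstIV (GGATTAC, off=6): starts [30, 51, 71, 93, 100, 115] → cuts [36, 57, 77, 99, 106, 121]
  QalX (AACGAC, off=5): starts [58, 79, 109] → cuts [63, 84, 114]

Pooled cuts: [10, 14, 20, 36, 43, 57, 63, 65, 77, 84, 99, 106, 114, 121, 122, 127, 137]

Fragment lengths:
  [0,10): 10 bp
  [10,14): 4 bp
  [14,20): 6 bp
  [20,36): 16 bp
  [36,43): 7 bp
  [43,57): 14 bp
  [57,63): 6 bp
  [63,65): 2 bp
  [65,77): 12 bp
  [77,84): 7 bp
  [84,99): 15 bp
  [99,106): 7 bp
  [106,114): 8 bp
  [114,121): 7 bp
  [121,122): 1 bp
  [122,127): 5 bp
  [127,137): 10 bp
  [137,146): 9 bp

[1,2,4,5,6,6,7,7,7,7,8,9,10,10,12,14,15,16]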